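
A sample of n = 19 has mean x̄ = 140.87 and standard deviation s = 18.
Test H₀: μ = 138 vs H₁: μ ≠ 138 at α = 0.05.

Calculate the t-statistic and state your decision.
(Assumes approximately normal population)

Answer: t = 0.6950, fail to reject H₀

Derivation:
df = n - 1 = 18
SE = s/√n = 18/√19 = 4.1295
t = (x̄ - μ₀)/SE = (140.87 - 138)/4.1295 = 0.6950
Critical value: t_{0.025,18} = ±2.101
p-value ≈ 0.4959
Decision: fail to reject H₀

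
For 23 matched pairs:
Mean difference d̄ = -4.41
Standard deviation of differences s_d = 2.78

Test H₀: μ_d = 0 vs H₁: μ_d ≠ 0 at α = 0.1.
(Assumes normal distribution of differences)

Answer: t = -7.6074, reject H₀

Derivation:
df = n - 1 = 22
SE = s_d/√n = 2.78/√23 = 0.5797
t = d̄/SE = -4.41/0.5797 = -7.6074
Critical value: t_{0.05,22} = ±1.717
p-value < 0.0001
Decision: reject H₀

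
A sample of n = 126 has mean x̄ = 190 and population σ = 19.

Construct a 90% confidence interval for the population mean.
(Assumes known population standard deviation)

Answer: (187.2155, 192.7845)

Derivation:
Confidence level: 90%, α = 0.1
z_0.05 = 1.645
SE = σ/√n = 19/√126 = 1.6927
Margin of error = 1.645 × 1.6927 = 2.7845
CI: x̄ ± margin = 190 ± 2.7845
CI: (187.2155, 192.7845)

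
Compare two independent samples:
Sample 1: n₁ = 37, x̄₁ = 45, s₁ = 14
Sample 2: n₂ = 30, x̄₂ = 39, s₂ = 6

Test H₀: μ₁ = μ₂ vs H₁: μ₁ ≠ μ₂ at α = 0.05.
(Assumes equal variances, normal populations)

Answer: t = 2.1877, reject H₀

Derivation:
Pooled variance: s²_p = [36×14² + 29×6²]/(65) = 124.6154
s_p = 11.1631
SE = s_p×√(1/n₁ + 1/n₂) = 11.1631×√(1/37 + 1/30) = 2.7426
t = (x̄₁ - x̄₂)/SE = (45 - 39)/2.7426 = 2.1877
df = 65, t-critical = ±1.997
Decision: reject H₀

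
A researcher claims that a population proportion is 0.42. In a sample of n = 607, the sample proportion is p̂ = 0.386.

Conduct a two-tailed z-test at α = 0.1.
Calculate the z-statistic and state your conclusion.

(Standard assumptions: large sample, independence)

Answer: z = -1.6972, reject H₀

Derivation:
H₀: p = 0.42, H₁: p ≠ 0.42
Standard error: SE = √(p₀(1-p₀)/n) = √(0.42×0.58/607) = 0.020033
z-statistic: z = (p̂ - p₀)/SE = (0.386 - 0.42)/0.020033 = -1.6972
Critical value: z_0.05 = ±1.645
p-value = 0.0897
Decision: reject H₀ at α = 0.1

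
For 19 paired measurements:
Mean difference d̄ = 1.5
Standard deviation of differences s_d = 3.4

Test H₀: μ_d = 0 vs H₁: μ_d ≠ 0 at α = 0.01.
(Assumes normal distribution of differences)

df = n - 1 = 18
SE = s_d/√n = 3.4/√19 = 0.7800
t = d̄/SE = 1.5/0.7800 = 1.9231
Critical value: t_{0.005,18} = ±2.878
p-value ≈ 0.0704
Decision: fail to reject H₀

Answer: t = 1.9231, fail to reject H₀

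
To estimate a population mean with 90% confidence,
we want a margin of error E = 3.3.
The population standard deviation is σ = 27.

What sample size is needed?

z_0.05 = 1.645
n = (z×σ/E)² = (1.645×27/3.3)²
n = 181.1471
Round up: n = 182

Answer: n = 182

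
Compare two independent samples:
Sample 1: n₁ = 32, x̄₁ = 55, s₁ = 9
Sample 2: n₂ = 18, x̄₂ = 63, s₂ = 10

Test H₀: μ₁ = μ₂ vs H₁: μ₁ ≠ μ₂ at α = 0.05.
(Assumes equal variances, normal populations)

Answer: t = -2.8990, reject H₀

Derivation:
Pooled variance: s²_p = [31×9² + 17×10²]/(48) = 87.7292
s_p = 9.3664
SE = s_p×√(1/n₁ + 1/n₂) = 9.3664×√(1/32 + 1/18) = 2.7596
t = (x̄₁ - x̄₂)/SE = (55 - 63)/2.7596 = -2.8990
df = 48, t-critical = ±2.011
Decision: reject H₀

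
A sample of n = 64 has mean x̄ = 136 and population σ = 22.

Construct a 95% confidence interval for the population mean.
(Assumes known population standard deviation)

Answer: (130.6100, 141.3900)

Derivation:
Confidence level: 95%, α = 0.05
z_0.025 = 1.960
SE = σ/√n = 22/√64 = 2.7500
Margin of error = 1.960 × 2.7500 = 5.3900
CI: x̄ ± margin = 136 ± 5.3900
CI: (130.6100, 141.3900)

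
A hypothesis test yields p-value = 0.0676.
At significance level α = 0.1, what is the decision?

Compare p-value to α:
0.0676 < 0.1
Decision: reject H₀

Answer: reject H₀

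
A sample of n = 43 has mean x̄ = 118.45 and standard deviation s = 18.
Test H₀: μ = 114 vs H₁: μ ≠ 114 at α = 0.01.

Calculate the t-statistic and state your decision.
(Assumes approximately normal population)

df = n - 1 = 42
SE = s/√n = 18/√43 = 2.7450
t = (x̄ - μ₀)/SE = (118.45 - 114)/2.7450 = 1.6211
Critical value: t_{0.005,42} = ±2.698
p-value ≈ 0.1125
Decision: fail to reject H₀

Answer: t = 1.6211, fail to reject H₀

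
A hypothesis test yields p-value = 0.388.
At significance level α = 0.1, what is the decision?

Compare p-value to α:
0.388 ≥ 0.1
Decision: fail to reject H₀

Answer: fail to reject H₀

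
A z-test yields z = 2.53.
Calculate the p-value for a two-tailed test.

Answer: p-value ≈ 0.0114

Derivation:
For z = 2.53:
p = 2×P(Z > |2.53|) = 2×(1 - Φ(2.53)) = 0.0114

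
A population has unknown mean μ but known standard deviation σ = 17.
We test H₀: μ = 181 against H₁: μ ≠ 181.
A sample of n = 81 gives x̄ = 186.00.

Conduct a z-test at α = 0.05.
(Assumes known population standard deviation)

Standard error: SE = σ/√n = 17/√81 = 1.8889
z-statistic: z = (x̄ - μ₀)/SE = (186.00 - 181)/1.8889 = 2.6470
Critical value: ±1.960
p-value = 0.0081
Decision: reject H₀

Answer: z = 2.6470, reject H₀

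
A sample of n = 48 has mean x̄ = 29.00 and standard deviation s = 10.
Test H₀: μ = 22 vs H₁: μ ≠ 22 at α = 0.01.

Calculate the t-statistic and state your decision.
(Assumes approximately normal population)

df = n - 1 = 47
SE = s/√n = 10/√48 = 1.4434
t = (x̄ - μ₀)/SE = (29.00 - 22)/1.4434 = 4.8497
Critical value: t_{0.005,47} = ±2.685
p-value < 0.0001
Decision: reject H₀

Answer: t = 4.8497, reject H₀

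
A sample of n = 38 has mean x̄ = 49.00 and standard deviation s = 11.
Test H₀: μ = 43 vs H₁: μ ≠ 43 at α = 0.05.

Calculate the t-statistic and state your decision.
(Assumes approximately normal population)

Answer: t = 3.3625, reject H₀

Derivation:
df = n - 1 = 37
SE = s/√n = 11/√38 = 1.7844
t = (x̄ - μ₀)/SE = (49.00 - 43)/1.7844 = 3.3625
Critical value: t_{0.025,37} = ±2.026
p-value ≈ 0.0018
Decision: reject H₀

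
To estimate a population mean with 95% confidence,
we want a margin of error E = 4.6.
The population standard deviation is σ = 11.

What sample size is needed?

Answer: n = 22

Derivation:
z_0.025 = 1.960
n = (z×σ/E)² = (1.960×11/4.6)²
n = 21.9676
Round up: n = 22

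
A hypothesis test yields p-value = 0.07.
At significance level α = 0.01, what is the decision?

Compare p-value to α:
0.07 ≥ 0.01
Decision: fail to reject H₀

Answer: fail to reject H₀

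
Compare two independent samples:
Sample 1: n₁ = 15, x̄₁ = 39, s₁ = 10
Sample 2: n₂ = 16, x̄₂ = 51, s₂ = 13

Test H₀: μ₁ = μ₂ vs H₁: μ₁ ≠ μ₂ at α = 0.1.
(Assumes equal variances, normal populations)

Answer: t = -2.8664, reject H₀

Derivation:
Pooled variance: s²_p = [14×10² + 15×13²]/(29) = 135.6897
s_p = 11.6486
SE = s_p×√(1/n₁ + 1/n₂) = 11.6486×√(1/15 + 1/16) = 4.1865
t = (x̄₁ - x̄₂)/SE = (39 - 51)/4.1865 = -2.8664
df = 29, t-critical = ±1.699
Decision: reject H₀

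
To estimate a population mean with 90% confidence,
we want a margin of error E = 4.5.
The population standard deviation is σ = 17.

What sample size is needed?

z_0.05 = 1.645
n = (z×σ/E)² = (1.645×17/4.5)²
n = 38.6193
Round up: n = 39

Answer: n = 39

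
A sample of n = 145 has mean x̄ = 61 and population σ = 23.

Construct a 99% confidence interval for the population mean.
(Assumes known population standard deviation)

Answer: (56.0798, 65.9202)

Derivation:
Confidence level: 99%, α = 0.01
z_0.005 = 2.576
SE = σ/√n = 23/√145 = 1.9100
Margin of error = 2.576 × 1.9100 = 4.9202
CI: x̄ ± margin = 61 ± 4.9202
CI: (56.0798, 65.9202)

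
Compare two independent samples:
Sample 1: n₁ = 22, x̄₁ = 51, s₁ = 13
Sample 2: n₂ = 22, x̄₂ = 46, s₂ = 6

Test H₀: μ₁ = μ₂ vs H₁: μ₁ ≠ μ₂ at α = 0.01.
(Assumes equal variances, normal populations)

Answer: t = 1.6379, fail to reject H₀

Derivation:
Pooled variance: s²_p = [21×13² + 21×6²]/(42) = 102.5000
s_p = 10.1242
SE = s_p×√(1/n₁ + 1/n₂) = 10.1242×√(1/22 + 1/22) = 3.0526
t = (x̄₁ - x̄₂)/SE = (51 - 46)/3.0526 = 1.6379
df = 42, t-critical = ±2.698
Decision: fail to reject H₀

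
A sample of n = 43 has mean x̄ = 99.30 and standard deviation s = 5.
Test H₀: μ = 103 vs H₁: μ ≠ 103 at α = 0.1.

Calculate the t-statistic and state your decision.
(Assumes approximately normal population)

df = n - 1 = 42
SE = s/√n = 5/√43 = 0.7625
t = (x̄ - μ₀)/SE = (99.30 - 103)/0.7625 = -4.8525
Critical value: t_{0.05,42} = ±1.682
p-value < 0.0001
Decision: reject H₀

Answer: t = -4.8525, reject H₀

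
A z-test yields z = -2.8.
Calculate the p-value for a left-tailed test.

Answer: p-value ≈ 0.0026

Derivation:
For z = -2.8:
p = P(Z < -2.8) = Φ(-2.8) = 0.0026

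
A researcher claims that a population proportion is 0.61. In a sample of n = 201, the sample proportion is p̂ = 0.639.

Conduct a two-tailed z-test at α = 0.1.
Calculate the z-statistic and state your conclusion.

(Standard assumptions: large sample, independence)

Answer: z = 0.8429, fail to reject H₀

Derivation:
H₀: p = 0.61, H₁: p ≠ 0.61
Standard error: SE = √(p₀(1-p₀)/n) = √(0.61×0.39/201) = 0.034403
z-statistic: z = (p̂ - p₀)/SE = (0.639 - 0.61)/0.034403 = 0.8429
Critical value: z_0.05 = ±1.645
p-value = 0.3993
Decision: fail to reject H₀ at α = 0.1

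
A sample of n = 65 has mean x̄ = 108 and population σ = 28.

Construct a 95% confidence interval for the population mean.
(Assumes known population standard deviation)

Confidence level: 95%, α = 0.05
z_0.025 = 1.960
SE = σ/√n = 28/√65 = 3.4730
Margin of error = 1.960 × 3.4730 = 6.8071
CI: x̄ ± margin = 108 ± 6.8071
CI: (101.1929, 114.8071)

Answer: (101.1929, 114.8071)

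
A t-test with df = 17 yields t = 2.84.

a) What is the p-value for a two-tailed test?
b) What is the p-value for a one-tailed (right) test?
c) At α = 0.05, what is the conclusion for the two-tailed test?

Answer: a) 0.0113, b) 0.0057, c) reject H₀

Derivation:
Using t-distribution with df = 17:
a) Two-tailed: p = 2×P(T > 2.84) = 0.0113
b) One-tailed: p = P(T > 2.84) = 0.0057
c) 0.0113 < 0.05, reject H₀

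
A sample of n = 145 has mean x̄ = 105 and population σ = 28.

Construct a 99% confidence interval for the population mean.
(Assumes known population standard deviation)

Answer: (99.0100, 110.9900)

Derivation:
Confidence level: 99%, α = 0.01
z_0.005 = 2.576
SE = σ/√n = 28/√145 = 2.3253
Margin of error = 2.576 × 2.3253 = 5.9900
CI: x̄ ± margin = 105 ± 5.9900
CI: (99.0100, 110.9900)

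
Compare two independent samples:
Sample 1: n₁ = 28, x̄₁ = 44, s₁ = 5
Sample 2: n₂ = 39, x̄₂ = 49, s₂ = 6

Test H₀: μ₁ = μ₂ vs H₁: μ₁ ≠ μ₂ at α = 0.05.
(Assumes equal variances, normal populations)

Pooled variance: s²_p = [27×5² + 38×6²]/(65) = 31.4308
s_p = 5.6063
SE = s_p×√(1/n₁ + 1/n₂) = 5.6063×√(1/28 + 1/39) = 1.3887
t = (x̄₁ - x̄₂)/SE = (44 - 49)/1.3887 = -3.6005
df = 65, t-critical = ±1.997
Decision: reject H₀

Answer: t = -3.6005, reject H₀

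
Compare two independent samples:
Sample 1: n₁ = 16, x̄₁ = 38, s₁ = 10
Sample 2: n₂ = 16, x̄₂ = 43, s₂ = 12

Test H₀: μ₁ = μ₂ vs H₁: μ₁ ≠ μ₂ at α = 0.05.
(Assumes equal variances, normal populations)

Pooled variance: s²_p = [15×10² + 15×12²]/(30) = 122.0000
s_p = 11.0454
SE = s_p×√(1/n₁ + 1/n₂) = 11.0454×√(1/16 + 1/16) = 3.9051
t = (x̄₁ - x̄₂)/SE = (38 - 43)/3.9051 = -1.2804
df = 30, t-critical = ±2.042
Decision: fail to reject H₀

Answer: t = -1.2804, fail to reject H₀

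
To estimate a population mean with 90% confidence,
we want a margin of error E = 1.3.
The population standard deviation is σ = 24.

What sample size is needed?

z_0.05 = 1.645
n = (z×σ/E)² = (1.645×24/1.3)²
n = 922.2902
Round up: n = 923

Answer: n = 923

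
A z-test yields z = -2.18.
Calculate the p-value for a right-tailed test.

Answer: p-value ≈ 0.9854

Derivation:
For z = -2.18:
p = P(Z > -2.18) = 1 - Φ(-2.18) = 0.9854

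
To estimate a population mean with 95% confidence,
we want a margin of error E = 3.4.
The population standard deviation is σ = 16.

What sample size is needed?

Answer: n = 86

Derivation:
z_0.025 = 1.960
n = (z×σ/E)² = (1.960×16/3.4)²
n = 85.0735
Round up: n = 86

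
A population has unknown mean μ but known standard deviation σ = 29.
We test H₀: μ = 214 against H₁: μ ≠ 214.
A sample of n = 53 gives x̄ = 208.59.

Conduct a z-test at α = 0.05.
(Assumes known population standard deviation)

Answer: z = -1.3581, fail to reject H₀

Derivation:
Standard error: SE = σ/√n = 29/√53 = 3.9835
z-statistic: z = (x̄ - μ₀)/SE = (208.59 - 214)/3.9835 = -1.3581
Critical value: ±1.960
p-value = 0.1744
Decision: fail to reject H₀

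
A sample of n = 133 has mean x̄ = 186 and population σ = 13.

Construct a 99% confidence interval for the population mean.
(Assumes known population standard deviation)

Confidence level: 99%, α = 0.01
z_0.005 = 2.576
SE = σ/√n = 13/√133 = 1.1272
Margin of error = 2.576 × 1.1272 = 2.9037
CI: x̄ ± margin = 186 ± 2.9037
CI: (183.0963, 188.9037)

Answer: (183.0963, 188.9037)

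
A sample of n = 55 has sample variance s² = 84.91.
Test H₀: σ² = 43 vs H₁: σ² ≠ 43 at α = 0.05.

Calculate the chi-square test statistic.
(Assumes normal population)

df = n - 1 = 54
χ² = (n-1)s²/σ₀² = 54×84.91/43 = 106.6312
Critical values: χ²_{0.975,54} = 35.586, χ²_{0.025,54} = 76.192
Rejection region: χ² < 35.586 or χ² > 76.192
Decision: reject H₀

Answer: χ² = 106.6312, reject H₀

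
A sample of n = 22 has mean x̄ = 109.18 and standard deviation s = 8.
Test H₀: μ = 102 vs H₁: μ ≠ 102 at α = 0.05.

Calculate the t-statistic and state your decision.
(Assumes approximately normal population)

Answer: t = 4.2097, reject H₀

Derivation:
df = n - 1 = 21
SE = s/√n = 8/√22 = 1.7056
t = (x̄ - μ₀)/SE = (109.18 - 102)/1.7056 = 4.2097
Critical value: t_{0.025,21} = ±2.080
p-value ≈ 0.0004
Decision: reject H₀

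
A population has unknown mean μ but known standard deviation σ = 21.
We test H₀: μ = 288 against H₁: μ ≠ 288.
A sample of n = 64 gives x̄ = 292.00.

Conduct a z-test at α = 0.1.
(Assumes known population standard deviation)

Standard error: SE = σ/√n = 21/√64 = 2.6250
z-statistic: z = (x̄ - μ₀)/SE = (292.00 - 288)/2.6250 = 1.5238
Critical value: ±1.645
p-value = 0.1276
Decision: fail to reject H₀

Answer: z = 1.5238, fail to reject H₀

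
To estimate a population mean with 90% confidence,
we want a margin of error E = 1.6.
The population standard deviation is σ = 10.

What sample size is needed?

Answer: n = 106

Derivation:
z_0.05 = 1.645
n = (z×σ/E)² = (1.645×10/1.6)²
n = 105.7041
Round up: n = 106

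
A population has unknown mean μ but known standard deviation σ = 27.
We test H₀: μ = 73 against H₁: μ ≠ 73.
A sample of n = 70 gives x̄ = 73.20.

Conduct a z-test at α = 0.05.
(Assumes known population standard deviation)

Standard error: SE = σ/√n = 27/√70 = 3.2271
z-statistic: z = (x̄ - μ₀)/SE = (73.20 - 73)/3.2271 = 0.0620
Critical value: ±1.960
p-value = 0.9506
Decision: fail to reject H₀

Answer: z = 0.0620, fail to reject H₀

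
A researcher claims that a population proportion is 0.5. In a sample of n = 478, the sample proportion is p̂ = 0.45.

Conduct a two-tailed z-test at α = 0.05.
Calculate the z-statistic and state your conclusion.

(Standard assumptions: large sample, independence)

Answer: z = -2.1864, reject H₀

Derivation:
H₀: p = 0.5, H₁: p ≠ 0.5
Standard error: SE = √(p₀(1-p₀)/n) = √(0.5×0.5/478) = 0.022869
z-statistic: z = (p̂ - p₀)/SE = (0.45 - 0.5)/0.022869 = -2.1864
Critical value: z_0.025 = ±1.960
p-value = 0.0288
Decision: reject H₀ at α = 0.05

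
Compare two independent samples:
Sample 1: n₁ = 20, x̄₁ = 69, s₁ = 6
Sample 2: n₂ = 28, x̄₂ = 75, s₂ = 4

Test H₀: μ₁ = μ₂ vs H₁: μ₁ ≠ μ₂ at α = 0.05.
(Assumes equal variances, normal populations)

Pooled variance: s²_p = [19×6² + 27×4²]/(46) = 24.2609
s_p = 4.9255
SE = s_p×√(1/n₁ + 1/n₂) = 4.9255×√(1/20 + 1/28) = 1.4420
t = (x̄₁ - x̄₂)/SE = (69 - 75)/1.4420 = -4.1609
df = 46, t-critical = ±2.013
Decision: reject H₀

Answer: t = -4.1609, reject H₀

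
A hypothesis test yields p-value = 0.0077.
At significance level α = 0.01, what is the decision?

Answer: reject H₀

Derivation:
Compare p-value to α:
0.0077 < 0.01
Decision: reject H₀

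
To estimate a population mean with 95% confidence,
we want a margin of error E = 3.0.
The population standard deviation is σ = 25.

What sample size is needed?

Answer: n = 267

Derivation:
z_0.025 = 1.960
n = (z×σ/E)² = (1.960×25/3.0)²
n = 266.7778
Round up: n = 267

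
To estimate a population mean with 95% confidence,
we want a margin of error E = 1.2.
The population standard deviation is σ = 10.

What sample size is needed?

Answer: n = 267

Derivation:
z_0.025 = 1.960
n = (z×σ/E)² = (1.960×10/1.2)²
n = 266.7778
Round up: n = 267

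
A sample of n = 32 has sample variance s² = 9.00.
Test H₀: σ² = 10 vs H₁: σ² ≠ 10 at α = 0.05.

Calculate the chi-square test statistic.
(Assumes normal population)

df = n - 1 = 31
χ² = (n-1)s²/σ₀² = 31×9.00/10 = 27.9000
Critical values: χ²_{0.975,31} = 17.539, χ²_{0.025,31} = 48.232
Rejection region: χ² < 17.539 or χ² > 48.232
Decision: fail to reject H₀

Answer: χ² = 27.9000, fail to reject H₀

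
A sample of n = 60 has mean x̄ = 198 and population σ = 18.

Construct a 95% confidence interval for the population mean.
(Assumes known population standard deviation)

Confidence level: 95%, α = 0.05
z_0.025 = 1.960
SE = σ/√n = 18/√60 = 2.3238
Margin of error = 1.960 × 2.3238 = 4.5546
CI: x̄ ± margin = 198 ± 4.5546
CI: (193.4454, 202.5546)

Answer: (193.4454, 202.5546)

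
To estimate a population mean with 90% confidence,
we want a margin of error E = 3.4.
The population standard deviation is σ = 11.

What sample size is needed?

z_0.05 = 1.645
n = (z×σ/E)² = (1.645×11/3.4)²
n = 28.3243
Round up: n = 29

Answer: n = 29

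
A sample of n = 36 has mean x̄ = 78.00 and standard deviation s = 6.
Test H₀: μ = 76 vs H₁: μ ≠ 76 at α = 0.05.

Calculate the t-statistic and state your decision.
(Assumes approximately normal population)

Answer: t = 2.0000, fail to reject H₀

Derivation:
df = n - 1 = 35
SE = s/√n = 6/√36 = 1.0000
t = (x̄ - μ₀)/SE = (78.00 - 76)/1.0000 = 2.0000
Critical value: t_{0.025,35} = ±2.030
p-value ≈ 0.0533
Decision: fail to reject H₀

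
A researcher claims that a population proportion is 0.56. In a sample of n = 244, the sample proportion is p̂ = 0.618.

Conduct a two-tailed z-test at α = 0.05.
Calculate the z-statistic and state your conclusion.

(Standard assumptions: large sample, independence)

H₀: p = 0.56, H₁: p ≠ 0.56
Standard error: SE = √(p₀(1-p₀)/n) = √(0.56×0.44/244) = 0.031778
z-statistic: z = (p̂ - p₀)/SE = (0.618 - 0.56)/0.031778 = 1.8252
Critical value: z_0.025 = ±1.960
p-value = 0.0680
Decision: fail to reject H₀ at α = 0.05

Answer: z = 1.8252, fail to reject H₀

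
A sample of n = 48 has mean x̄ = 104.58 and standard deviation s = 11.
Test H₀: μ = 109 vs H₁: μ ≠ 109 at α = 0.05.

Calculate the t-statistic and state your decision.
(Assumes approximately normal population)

df = n - 1 = 47
SE = s/√n = 11/√48 = 1.5877
t = (x̄ - μ₀)/SE = (104.58 - 109)/1.5877 = -2.7839
Critical value: t_{0.025,47} = ±2.012
p-value ≈ 0.0077
Decision: reject H₀

Answer: t = -2.7839, reject H₀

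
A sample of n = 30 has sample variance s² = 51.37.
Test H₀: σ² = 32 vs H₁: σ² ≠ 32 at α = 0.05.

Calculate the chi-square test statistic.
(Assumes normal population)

Answer: χ² = 46.5541, reject H₀

Derivation:
df = n - 1 = 29
χ² = (n-1)s²/σ₀² = 29×51.37/32 = 46.5541
Critical values: χ²_{0.975,29} = 16.047, χ²_{0.025,29} = 45.722
Rejection region: χ² < 16.047 or χ² > 45.722
Decision: reject H₀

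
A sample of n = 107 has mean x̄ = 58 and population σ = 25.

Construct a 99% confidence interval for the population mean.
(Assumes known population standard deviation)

Confidence level: 99%, α = 0.01
z_0.005 = 2.576
SE = σ/√n = 25/√107 = 2.4168
Margin of error = 2.576 × 2.4168 = 6.2257
CI: x̄ ± margin = 58 ± 6.2257
CI: (51.7743, 64.2257)

Answer: (51.7743, 64.2257)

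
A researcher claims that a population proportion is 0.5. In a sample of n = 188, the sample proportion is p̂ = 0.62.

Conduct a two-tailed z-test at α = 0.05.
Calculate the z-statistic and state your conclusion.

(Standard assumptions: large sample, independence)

H₀: p = 0.5, H₁: p ≠ 0.5
Standard error: SE = √(p₀(1-p₀)/n) = √(0.5×0.5/188) = 0.036466
z-statistic: z = (p̂ - p₀)/SE = (0.62 - 0.5)/0.036466 = 3.2907
Critical value: z_0.025 = ±1.960
p-value = 0.0010
Decision: reject H₀ at α = 0.05

Answer: z = 3.2907, reject H₀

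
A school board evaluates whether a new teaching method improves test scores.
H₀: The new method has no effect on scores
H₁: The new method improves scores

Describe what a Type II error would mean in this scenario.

Answer: Failing to adopt an effective teaching method

Derivation:
A Type I error (probability α) occurs when we reject a true H₀.
A Type II error (probability β) occurs when we fail to reject a false H₀.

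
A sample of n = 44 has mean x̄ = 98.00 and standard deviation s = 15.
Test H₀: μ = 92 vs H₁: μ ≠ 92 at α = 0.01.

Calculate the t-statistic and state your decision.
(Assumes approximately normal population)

Answer: t = 2.6533, fail to reject H₀

Derivation:
df = n - 1 = 43
SE = s/√n = 15/√44 = 2.2613
t = (x̄ - μ₀)/SE = (98.00 - 92)/2.2613 = 2.6533
Critical value: t_{0.005,43} = ±2.695
p-value ≈ 0.0111
Decision: fail to reject H₀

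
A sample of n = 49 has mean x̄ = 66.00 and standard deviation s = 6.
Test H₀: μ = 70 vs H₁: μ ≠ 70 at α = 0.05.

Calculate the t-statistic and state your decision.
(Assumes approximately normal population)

Answer: t = -4.6669, reject H₀

Derivation:
df = n - 1 = 48
SE = s/√n = 6/√49 = 0.8571
t = (x̄ - μ₀)/SE = (66.00 - 70)/0.8571 = -4.6669
Critical value: t_{0.025,48} = ±2.011
p-value < 0.0001
Decision: reject H₀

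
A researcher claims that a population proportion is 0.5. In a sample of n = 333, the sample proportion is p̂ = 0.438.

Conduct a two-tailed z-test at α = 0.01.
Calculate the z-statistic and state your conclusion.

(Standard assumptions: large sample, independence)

Answer: z = -2.2628, fail to reject H₀

Derivation:
H₀: p = 0.5, H₁: p ≠ 0.5
Standard error: SE = √(p₀(1-p₀)/n) = √(0.5×0.5/333) = 0.027400
z-statistic: z = (p̂ - p₀)/SE = (0.438 - 0.5)/0.027400 = -2.2628
Critical value: z_0.005 = ±2.576
p-value = 0.0236
Decision: fail to reject H₀ at α = 0.01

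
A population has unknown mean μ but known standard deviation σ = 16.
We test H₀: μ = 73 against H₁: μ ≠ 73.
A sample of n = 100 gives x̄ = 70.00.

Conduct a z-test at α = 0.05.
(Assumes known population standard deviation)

Answer: z = -1.8750, fail to reject H₀

Derivation:
Standard error: SE = σ/√n = 16/√100 = 1.6000
z-statistic: z = (x̄ - μ₀)/SE = (70.00 - 73)/1.6000 = -1.8750
Critical value: ±1.960
p-value = 0.0608
Decision: fail to reject H₀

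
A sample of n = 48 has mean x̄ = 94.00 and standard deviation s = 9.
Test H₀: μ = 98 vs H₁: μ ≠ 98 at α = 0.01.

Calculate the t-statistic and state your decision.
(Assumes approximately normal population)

df = n - 1 = 47
SE = s/√n = 9/√48 = 1.2990
t = (x̄ - μ₀)/SE = (94.00 - 98)/1.2990 = -3.0793
Critical value: t_{0.005,47} = ±2.685
p-value ≈ 0.0035
Decision: reject H₀

Answer: t = -3.0793, reject H₀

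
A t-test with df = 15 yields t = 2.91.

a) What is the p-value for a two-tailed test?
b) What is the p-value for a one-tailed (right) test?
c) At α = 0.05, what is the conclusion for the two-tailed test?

Answer: a) 0.0108, b) 0.0054, c) reject H₀

Derivation:
Using t-distribution with df = 15:
a) Two-tailed: p = 2×P(T > 2.91) = 0.0108
b) One-tailed: p = P(T > 2.91) = 0.0054
c) 0.0108 < 0.05, reject H₀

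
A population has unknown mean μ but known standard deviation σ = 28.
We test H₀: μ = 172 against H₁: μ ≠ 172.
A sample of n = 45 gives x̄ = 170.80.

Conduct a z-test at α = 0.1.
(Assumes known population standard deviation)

Answer: z = -0.2875, fail to reject H₀

Derivation:
Standard error: SE = σ/√n = 28/√45 = 4.1740
z-statistic: z = (x̄ - μ₀)/SE = (170.80 - 172)/4.1740 = -0.2875
Critical value: ±1.645
p-value = 0.7737
Decision: fail to reject H₀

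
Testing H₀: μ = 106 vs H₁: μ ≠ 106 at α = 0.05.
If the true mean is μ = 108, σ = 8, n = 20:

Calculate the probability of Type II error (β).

SE = σ/√n = 8/√20 = 1.7889
Critical values: μ₀ ± z_0.025×SE = 106 ± 1.960×1.7889
Acceptance region: (102.4938, 109.5062)
Under H₁ (μ = 108): z_high = (109.5062 - 108)/1.7889 = 0.8420, z_low = (102.4938 - 108)/1.7889 = -3.0780
β = P(not reject | H₁) = Φ(0.8420) - Φ(-3.0780) ≈ 0.7991

Answer: β ≈ 0.7991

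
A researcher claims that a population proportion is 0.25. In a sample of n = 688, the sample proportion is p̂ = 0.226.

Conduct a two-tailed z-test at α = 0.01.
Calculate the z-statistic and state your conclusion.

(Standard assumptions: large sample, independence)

Answer: z = -1.4538, fail to reject H₀

Derivation:
H₀: p = 0.25, H₁: p ≠ 0.25
Standard error: SE = √(p₀(1-p₀)/n) = √(0.25×0.75/688) = 0.016508
z-statistic: z = (p̂ - p₀)/SE = (0.226 - 0.25)/0.016508 = -1.4538
Critical value: z_0.005 = ±2.576
p-value = 0.1460
Decision: fail to reject H₀ at α = 0.01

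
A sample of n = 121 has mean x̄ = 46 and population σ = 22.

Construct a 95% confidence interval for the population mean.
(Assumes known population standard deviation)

Answer: (42.0800, 49.9200)

Derivation:
Confidence level: 95%, α = 0.05
z_0.025 = 1.960
SE = σ/√n = 22/√121 = 2.0000
Margin of error = 1.960 × 2.0000 = 3.9200
CI: x̄ ± margin = 46 ± 3.9200
CI: (42.0800, 49.9200)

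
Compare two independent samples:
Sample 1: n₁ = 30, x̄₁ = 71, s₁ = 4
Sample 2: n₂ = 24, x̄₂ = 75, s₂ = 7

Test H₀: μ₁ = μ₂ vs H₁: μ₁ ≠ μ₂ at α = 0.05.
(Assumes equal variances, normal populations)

Answer: t = -2.6406, reject H₀

Derivation:
Pooled variance: s²_p = [29×4² + 23×7²]/(52) = 30.5962
s_p = 5.5314
SE = s_p×√(1/n₁ + 1/n₂) = 5.5314×√(1/30 + 1/24) = 1.5148
t = (x̄₁ - x̄₂)/SE = (71 - 75)/1.5148 = -2.6406
df = 52, t-critical = ±2.007
Decision: reject H₀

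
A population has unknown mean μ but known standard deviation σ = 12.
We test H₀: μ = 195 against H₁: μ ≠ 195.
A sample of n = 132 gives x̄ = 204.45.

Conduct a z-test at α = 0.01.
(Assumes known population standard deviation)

Answer: z = 9.0474, reject H₀

Derivation:
Standard error: SE = σ/√n = 12/√132 = 1.0445
z-statistic: z = (x̄ - μ₀)/SE = (204.45 - 195)/1.0445 = 9.0474
Critical value: ±2.576
p-value < 0.0001
Decision: reject H₀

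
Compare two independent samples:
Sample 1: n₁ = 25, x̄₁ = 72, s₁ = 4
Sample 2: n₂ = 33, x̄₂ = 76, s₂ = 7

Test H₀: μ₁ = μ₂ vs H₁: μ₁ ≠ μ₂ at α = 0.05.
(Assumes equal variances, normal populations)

Answer: t = -2.5553, reject H₀

Derivation:
Pooled variance: s²_p = [24×4² + 32×7²]/(56) = 34.8571
s_p = 5.9040
SE = s_p×√(1/n₁ + 1/n₂) = 5.9040×√(1/25 + 1/33) = 1.5654
t = (x̄₁ - x̄₂)/SE = (72 - 76)/1.5654 = -2.5553
df = 56, t-critical = ±2.003
Decision: reject H₀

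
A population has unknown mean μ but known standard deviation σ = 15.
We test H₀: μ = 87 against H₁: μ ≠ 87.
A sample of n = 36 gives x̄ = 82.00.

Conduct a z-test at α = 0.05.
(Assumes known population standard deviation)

Answer: z = -2.0000, reject H₀

Derivation:
Standard error: SE = σ/√n = 15/√36 = 2.5000
z-statistic: z = (x̄ - μ₀)/SE = (82.00 - 87)/2.5000 = -2.0000
Critical value: ±1.960
p-value = 0.0455
Decision: reject H₀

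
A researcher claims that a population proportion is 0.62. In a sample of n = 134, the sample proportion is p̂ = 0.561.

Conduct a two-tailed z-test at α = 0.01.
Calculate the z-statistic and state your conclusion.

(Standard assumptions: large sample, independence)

Answer: z = -1.4071, fail to reject H₀

Derivation:
H₀: p = 0.62, H₁: p ≠ 0.62
Standard error: SE = √(p₀(1-p₀)/n) = √(0.62×0.38/134) = 0.041931
z-statistic: z = (p̂ - p₀)/SE = (0.561 - 0.62)/0.041931 = -1.4071
Critical value: z_0.005 = ±2.576
p-value = 0.1594
Decision: fail to reject H₀ at α = 0.01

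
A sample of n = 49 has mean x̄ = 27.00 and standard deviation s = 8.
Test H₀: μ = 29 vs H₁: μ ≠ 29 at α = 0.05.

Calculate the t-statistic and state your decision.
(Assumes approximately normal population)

Answer: t = -1.7499, fail to reject H₀

Derivation:
df = n - 1 = 48
SE = s/√n = 8/√49 = 1.1429
t = (x̄ - μ₀)/SE = (27.00 - 29)/1.1429 = -1.7499
Critical value: t_{0.025,48} = ±2.011
p-value ≈ 0.0865
Decision: fail to reject H₀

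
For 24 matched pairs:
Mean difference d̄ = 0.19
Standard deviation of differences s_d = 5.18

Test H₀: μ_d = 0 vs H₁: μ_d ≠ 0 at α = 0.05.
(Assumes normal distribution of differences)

Answer: t = 0.1797, fail to reject H₀

Derivation:
df = n - 1 = 23
SE = s_d/√n = 5.18/√24 = 1.0574
t = d̄/SE = 0.19/1.0574 = 0.1797
Critical value: t_{0.025,23} = ±2.069
p-value ≈ 0.8590
Decision: fail to reject H₀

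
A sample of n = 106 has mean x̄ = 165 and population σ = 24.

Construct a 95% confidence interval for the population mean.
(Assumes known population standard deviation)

Confidence level: 95%, α = 0.05
z_0.025 = 1.960
SE = σ/√n = 24/√106 = 2.3311
Margin of error = 1.960 × 2.3311 = 4.5690
CI: x̄ ± margin = 165 ± 4.5690
CI: (160.4310, 169.5690)

Answer: (160.4310, 169.5690)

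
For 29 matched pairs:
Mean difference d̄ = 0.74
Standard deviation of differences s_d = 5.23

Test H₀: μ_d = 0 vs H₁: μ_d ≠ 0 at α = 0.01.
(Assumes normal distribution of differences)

Answer: t = 0.7619, fail to reject H₀

Derivation:
df = n - 1 = 28
SE = s_d/√n = 5.23/√29 = 0.9712
t = d̄/SE = 0.74/0.9712 = 0.7619
Critical value: t_{0.005,28} = ±2.763
p-value ≈ 0.4525
Decision: fail to reject H₀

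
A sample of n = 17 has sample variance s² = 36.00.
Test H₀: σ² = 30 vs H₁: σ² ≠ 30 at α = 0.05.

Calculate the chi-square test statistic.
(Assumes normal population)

df = n - 1 = 16
χ² = (n-1)s²/σ₀² = 16×36.00/30 = 19.2000
Critical values: χ²_{0.975,16} = 6.908, χ²_{0.025,16} = 28.845
Rejection region: χ² < 6.908 or χ² > 28.845
Decision: fail to reject H₀

Answer: χ² = 19.2000, fail to reject H₀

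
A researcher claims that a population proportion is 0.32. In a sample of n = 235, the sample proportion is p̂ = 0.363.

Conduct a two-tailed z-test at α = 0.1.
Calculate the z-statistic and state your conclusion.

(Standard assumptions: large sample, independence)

Answer: z = 1.4131, fail to reject H₀

Derivation:
H₀: p = 0.32, H₁: p ≠ 0.32
Standard error: SE = √(p₀(1-p₀)/n) = √(0.32×0.68/235) = 0.030430
z-statistic: z = (p̂ - p₀)/SE = (0.363 - 0.32)/0.030430 = 1.4131
Critical value: z_0.05 = ±1.645
p-value = 0.1576
Decision: fail to reject H₀ at α = 0.1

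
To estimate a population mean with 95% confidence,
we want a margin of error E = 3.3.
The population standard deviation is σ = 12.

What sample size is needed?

Answer: n = 51

Derivation:
z_0.025 = 1.960
n = (z×σ/E)² = (1.960×12/3.3)²
n = 50.7980
Round up: n = 51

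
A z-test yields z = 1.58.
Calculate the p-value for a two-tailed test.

For z = 1.58:
p = 2×P(Z > |1.58|) = 2×(1 - Φ(1.58)) = 0.1141

Answer: p-value ≈ 0.1141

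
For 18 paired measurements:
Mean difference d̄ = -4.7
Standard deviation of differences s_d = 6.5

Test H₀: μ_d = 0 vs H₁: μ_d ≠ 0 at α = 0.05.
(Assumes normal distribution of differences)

df = n - 1 = 17
SE = s_d/√n = 6.5/√18 = 1.5321
t = d̄/SE = -4.7/1.5321 = -3.0677
Critical value: t_{0.025,17} = ±2.110
p-value ≈ 0.0070
Decision: reject H₀

Answer: t = -3.0677, reject H₀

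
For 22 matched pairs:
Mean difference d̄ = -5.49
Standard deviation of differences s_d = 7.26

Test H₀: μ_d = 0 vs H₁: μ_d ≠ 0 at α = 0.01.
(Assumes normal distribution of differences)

df = n - 1 = 21
SE = s_d/√n = 7.26/√22 = 1.5478
t = d̄/SE = -5.49/1.5478 = -3.5470
Critical value: t_{0.005,21} = ±2.831
p-value ≈ 0.0019
Decision: reject H₀

Answer: t = -3.5470, reject H₀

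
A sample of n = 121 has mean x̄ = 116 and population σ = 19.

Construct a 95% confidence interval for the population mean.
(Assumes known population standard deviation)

Answer: (112.6145, 119.3855)

Derivation:
Confidence level: 95%, α = 0.05
z_0.025 = 1.960
SE = σ/√n = 19/√121 = 1.7273
Margin of error = 1.960 × 1.7273 = 3.3855
CI: x̄ ± margin = 116 ± 3.3855
CI: (112.6145, 119.3855)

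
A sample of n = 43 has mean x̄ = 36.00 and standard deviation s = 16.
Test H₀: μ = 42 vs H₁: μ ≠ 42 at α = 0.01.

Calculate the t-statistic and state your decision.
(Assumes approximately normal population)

df = n - 1 = 42
SE = s/√n = 16/√43 = 2.4400
t = (x̄ - μ₀)/SE = (36.00 - 42)/2.4400 = -2.4590
Critical value: t_{0.005,42} = ±2.698
p-value ≈ 0.0181
Decision: fail to reject H₀

Answer: t = -2.4590, fail to reject H₀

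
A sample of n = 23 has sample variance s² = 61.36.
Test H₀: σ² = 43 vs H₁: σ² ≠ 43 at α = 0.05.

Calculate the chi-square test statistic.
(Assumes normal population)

df = n - 1 = 22
χ² = (n-1)s²/σ₀² = 22×61.36/43 = 31.3935
Critical values: χ²_{0.975,22} = 10.982, χ²_{0.025,22} = 36.781
Rejection region: χ² < 10.982 or χ² > 36.781
Decision: fail to reject H₀

Answer: χ² = 31.3935, fail to reject H₀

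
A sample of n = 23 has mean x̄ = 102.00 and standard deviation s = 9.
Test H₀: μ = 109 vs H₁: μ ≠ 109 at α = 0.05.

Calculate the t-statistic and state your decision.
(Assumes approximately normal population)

Answer: t = -3.7302, reject H₀

Derivation:
df = n - 1 = 22
SE = s/√n = 9/√23 = 1.8766
t = (x̄ - μ₀)/SE = (102.00 - 109)/1.8766 = -3.7302
Critical value: t_{0.025,22} = ±2.074
p-value ≈ 0.0012
Decision: reject H₀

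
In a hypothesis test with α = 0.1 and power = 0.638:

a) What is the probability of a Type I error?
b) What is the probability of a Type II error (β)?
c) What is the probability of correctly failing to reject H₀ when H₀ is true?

Answer: a) 0.1, b) 0.362, c) 0.9

Derivation:
a) Type I error probability = α = 0.1
b) Power = P(reject H₀ | H₁ true) = 1 - β = 0.638, so Type II error probability = β = 1 - Power = 0.362
c) P(fail to reject H₀ | H₀ true) = 1 - α = 0.9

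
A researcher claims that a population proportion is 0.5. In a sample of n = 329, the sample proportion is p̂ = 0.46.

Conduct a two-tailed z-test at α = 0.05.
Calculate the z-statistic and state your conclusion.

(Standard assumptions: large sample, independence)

Answer: z = -1.4511, fail to reject H₀

Derivation:
H₀: p = 0.5, H₁: p ≠ 0.5
Standard error: SE = √(p₀(1-p₀)/n) = √(0.5×0.5/329) = 0.027566
z-statistic: z = (p̂ - p₀)/SE = (0.46 - 0.5)/0.027566 = -1.4511
Critical value: z_0.025 = ±1.960
p-value = 0.1468
Decision: fail to reject H₀ at α = 0.05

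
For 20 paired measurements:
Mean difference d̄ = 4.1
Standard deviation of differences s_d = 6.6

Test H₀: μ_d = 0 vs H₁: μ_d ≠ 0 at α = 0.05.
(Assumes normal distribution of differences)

Answer: t = 2.7782, reject H₀

Derivation:
df = n - 1 = 19
SE = s_d/√n = 6.6/√20 = 1.4758
t = d̄/SE = 4.1/1.4758 = 2.7782
Critical value: t_{0.025,19} = ±2.093
p-value ≈ 0.0120
Decision: reject H₀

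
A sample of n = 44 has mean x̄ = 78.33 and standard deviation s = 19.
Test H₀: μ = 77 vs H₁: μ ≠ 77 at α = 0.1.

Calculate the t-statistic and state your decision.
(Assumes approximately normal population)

df = n - 1 = 43
SE = s/√n = 19/√44 = 2.8644
t = (x̄ - μ₀)/SE = (78.33 - 77)/2.8644 = 0.4643
Critical value: t_{0.05,43} = ±1.681
p-value ≈ 0.6448
Decision: fail to reject H₀

Answer: t = 0.4643, fail to reject H₀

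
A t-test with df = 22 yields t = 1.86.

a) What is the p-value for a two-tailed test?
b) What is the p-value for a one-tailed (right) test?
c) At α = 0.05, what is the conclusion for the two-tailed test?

Using t-distribution with df = 22:
a) Two-tailed: p = 2×P(T > 1.86) = 0.0763
b) One-tailed: p = P(T > 1.86) = 0.0382
c) 0.0763 ≥ 0.05, fail to reject H₀

Answer: a) 0.0763, b) 0.0382, c) fail to reject H₀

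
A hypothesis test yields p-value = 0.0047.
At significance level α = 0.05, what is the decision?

Answer: reject H₀

Derivation:
Compare p-value to α:
0.0047 < 0.05
Decision: reject H₀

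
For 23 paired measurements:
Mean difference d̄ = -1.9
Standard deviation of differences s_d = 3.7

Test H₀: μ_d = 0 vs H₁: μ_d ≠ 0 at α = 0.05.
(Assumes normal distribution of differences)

df = n - 1 = 22
SE = s_d/√n = 3.7/√23 = 0.7715
t = d̄/SE = -1.9/0.7715 = -2.4627
Critical value: t_{0.025,22} = ±2.074
p-value ≈ 0.0221
Decision: reject H₀

Answer: t = -2.4627, reject H₀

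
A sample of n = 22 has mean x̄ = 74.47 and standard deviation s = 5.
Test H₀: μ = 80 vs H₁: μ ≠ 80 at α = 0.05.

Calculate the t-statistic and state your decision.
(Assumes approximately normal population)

df = n - 1 = 21
SE = s/√n = 5/√22 = 1.0660
t = (x̄ - μ₀)/SE = (74.47 - 80)/1.0660 = -5.1876
Critical value: t_{0.025,21} = ±2.080
p-value < 0.0001
Decision: reject H₀

Answer: t = -5.1876, reject H₀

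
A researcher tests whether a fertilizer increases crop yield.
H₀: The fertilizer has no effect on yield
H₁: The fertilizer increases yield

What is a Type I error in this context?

Answer: Concluding the fertilizer works when it doesn't

Derivation:
Type I error: rejecting H₀ when it is actually true (false positive).
Type II error: failing to reject H₀ when H₁ is actually true (false negative).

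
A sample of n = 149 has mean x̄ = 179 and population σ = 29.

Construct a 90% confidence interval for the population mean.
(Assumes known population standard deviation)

Confidence level: 90%, α = 0.1
z_0.05 = 1.645
SE = σ/√n = 29/√149 = 2.3758
Margin of error = 1.645 × 2.3758 = 3.9082
CI: x̄ ± margin = 179 ± 3.9082
CI: (175.0918, 182.9082)

Answer: (175.0918, 182.9082)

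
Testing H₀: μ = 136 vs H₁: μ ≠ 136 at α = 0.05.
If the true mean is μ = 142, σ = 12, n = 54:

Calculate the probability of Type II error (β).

Answer: β ≈ 0.0432

Derivation:
SE = σ/√n = 12/√54 = 1.6330
Critical values: μ₀ ± z_0.025×SE = 136 ± 1.960×1.6330
Acceptance region: (132.7993, 139.2007)
Under H₁ (μ = 142): z_high = (139.2007 - 142)/1.6330 = -1.7142, z_low = (132.7993 - 142)/1.6330 = -5.6342
β = P(not reject | H₁) = Φ(-1.7142) - Φ(-5.6342) ≈ 0.0432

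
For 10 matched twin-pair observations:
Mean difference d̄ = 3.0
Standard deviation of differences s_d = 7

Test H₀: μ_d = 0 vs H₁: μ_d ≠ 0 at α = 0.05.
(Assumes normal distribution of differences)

df = n - 1 = 9
SE = s_d/√n = 7/√10 = 2.2136
t = d̄/SE = 3.0/2.2136 = 1.3553
Critical value: t_{0.025,9} = ±2.262
p-value ≈ 0.2084
Decision: fail to reject H₀

Answer: t = 1.3553, fail to reject H₀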